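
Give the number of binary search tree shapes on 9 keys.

Binary trees (left/right distinguished) on n nodes are counted by C_n; here n = 9.
C_9 = 4862.

4862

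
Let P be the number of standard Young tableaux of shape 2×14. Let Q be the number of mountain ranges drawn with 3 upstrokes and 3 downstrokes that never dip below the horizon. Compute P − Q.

2674435

Standard Young tableaux of shape 2×n are counted by C_n; here n = 14. So P = C_14 = 2674440.
Dyck paths of semilength n (length 2n) are counted by C_n; here n = 3. So Q = C_3 = 5.
P − Q = 2674440 − 5 = 2674435.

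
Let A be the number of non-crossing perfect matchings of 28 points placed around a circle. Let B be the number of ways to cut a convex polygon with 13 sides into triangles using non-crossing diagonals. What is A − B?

2615654

Pairing 28 circle points by 14 non-crossing chords gives C_14 matchings. So A = C_14 = 2674440.
Triangulations of a convex m-gon are counted by C_{m−2}; with m = 13 this is C_11. So B = C_11 = 58786.
A − B = 2674440 − 58786 = 2615654.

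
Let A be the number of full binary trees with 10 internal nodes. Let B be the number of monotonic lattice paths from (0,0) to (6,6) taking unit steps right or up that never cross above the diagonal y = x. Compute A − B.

16664

Full binary trees with n internal nodes are counted by C_n; here n = 10. So A = C_10 = 16796.
Monotone paths in an n×n grid that stay weakly below the diagonal are counted by C_n; here n = 6. So B = C_6 = 132.
A − B = 16796 − 132 = 16664.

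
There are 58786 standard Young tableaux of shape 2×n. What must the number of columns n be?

11

Standard Young tableaux of shape 2×n are counted by C_n. The Catalan number equal to 58786 is C_11.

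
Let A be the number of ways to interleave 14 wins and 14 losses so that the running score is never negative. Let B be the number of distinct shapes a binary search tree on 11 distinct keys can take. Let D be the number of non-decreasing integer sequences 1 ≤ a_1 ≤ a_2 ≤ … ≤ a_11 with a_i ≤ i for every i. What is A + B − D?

Ballot sequences with n votes each where one side never trails are Dyck words, counted by C_n; here n = 14. So A = C_14 = 2674440.
Rooted binary trees with 11 nodes (each child slot possibly empty) number C_11. So B = C_11 = 58786.
Such sub-staircase sequences of length n are counted by C_n; here n = 11. So D = C_11 = 58786.
A + B − D = 2674440 + 58786 − 58786 = 2674440.

2674440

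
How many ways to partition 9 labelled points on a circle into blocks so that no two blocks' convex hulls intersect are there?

4862

Non-crossing partitions of an n-element set are counted by C_n; here n = 9.
C_9 = C(18,9)/10 = 48620/10 = 4862.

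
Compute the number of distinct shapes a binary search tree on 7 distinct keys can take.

429

Binary trees (left/right distinguished) on n nodes are counted by C_n; here n = 7.
C_7 = C(14,7)/8 = 3432/8 = 429.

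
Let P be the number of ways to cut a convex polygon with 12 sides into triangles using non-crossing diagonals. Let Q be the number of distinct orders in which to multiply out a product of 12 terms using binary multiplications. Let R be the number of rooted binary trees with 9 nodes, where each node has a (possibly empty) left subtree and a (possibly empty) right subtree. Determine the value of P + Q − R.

70720

Triangulations of a convex m-gon are counted by C_{m−2}; with m = 12 this is C_10. So P = C_10 = 16796.
Parenthesizations of m factors correspond to full binary trees with m leaves, counted by C_{m−1}; m = 12 gives C_11. So Q = C_11 = 58786.
Binary trees (left/right distinguished) on n nodes are counted by C_n; here n = 9. So R = C_9 = 4862.
P + Q − R = 16796 + 58786 − 4862 = 70720.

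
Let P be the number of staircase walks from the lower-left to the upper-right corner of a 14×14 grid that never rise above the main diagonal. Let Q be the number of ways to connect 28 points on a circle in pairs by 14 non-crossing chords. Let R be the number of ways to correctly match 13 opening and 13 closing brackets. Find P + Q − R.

4605980

Sub-diagonal monotone paths from (0,0) to (14,14) biject with Dyck paths of semilength 14, giving C_14. So P = C_14 = 2674440.
Pairing 28 circle points by 14 non-crossing chords gives C_14 matchings. So Q = C_14 = 2674440.
Balanced strings of n pairs of brackets are counted by C_n; here n = 13. So R = C_13 = 742900.
P + Q − R = 2674440 + 2674440 − 742900 = 4605980.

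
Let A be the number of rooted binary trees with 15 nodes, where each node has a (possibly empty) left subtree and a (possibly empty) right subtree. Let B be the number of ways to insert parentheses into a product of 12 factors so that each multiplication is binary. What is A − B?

9636059

Rooted binary trees with 15 nodes (each child slot possibly empty) number C_15. So A = C_15 = 9694845.
Ways to associate a product of 12 factors correspond to binary trees on 12 leaves, so the count is C_11. So B = C_11 = 58786.
A − B = 9694845 − 58786 = 9636059.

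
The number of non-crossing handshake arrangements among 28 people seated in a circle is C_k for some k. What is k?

14

Non-crossing handshake pairings of 2n people are counted by C_n; 28 people gives n = 14.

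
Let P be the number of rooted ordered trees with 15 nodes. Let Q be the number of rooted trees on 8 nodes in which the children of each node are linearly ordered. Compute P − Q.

Rooted ordered (plane) trees on m nodes have m−1 edges and are counted by C_{m−1}; m = 15 gives C_14. So P = C_14 = 2674440.
Rooted ordered (plane) trees on m nodes have m−1 edges and are counted by C_{m−1}; m = 8 gives C_7. So Q = C_7 = 429.
P − Q = 2674440 − 429 = 2674011.

2674011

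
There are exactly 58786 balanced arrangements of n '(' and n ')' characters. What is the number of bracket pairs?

11

Balanced strings of n bracket-pairs are counted by C_n, and C_11 = 58786.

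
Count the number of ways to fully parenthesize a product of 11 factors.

Bracketing 11 factors into binary products is counted by C_{11−1} = C_10.
C_10 = C(20,10)/11 = 184756/11 = 16796.

16796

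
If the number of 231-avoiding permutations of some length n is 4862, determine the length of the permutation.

9

Permutations of [n] avoiding a fixed length-3 pattern are counted by C_n, and C_9 = 4862.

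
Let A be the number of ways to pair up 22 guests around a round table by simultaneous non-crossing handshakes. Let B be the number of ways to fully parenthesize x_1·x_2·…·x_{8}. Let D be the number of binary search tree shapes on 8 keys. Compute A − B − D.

With 22 = 2·11 people, non-crossing handshake pairings are non-crossing perfect matchings on a circle, counted by C_11. So A = C_11 = 58786.
Ways to associate a product of 8 factors correspond to binary trees on 8 leaves, so the count is C_7. So B = C_7 = 429.
Binary trees (left/right distinguished) on n nodes are counted by C_n; here n = 8. So D = C_8 = 1430.
A − B − D = 58786 − 429 − 1430 = 56927.

56927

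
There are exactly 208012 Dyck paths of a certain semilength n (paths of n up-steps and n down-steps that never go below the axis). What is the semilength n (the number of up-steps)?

12

Dyck paths of semilength n are counted by C_n. Since C_12 = 208012, the index is 12.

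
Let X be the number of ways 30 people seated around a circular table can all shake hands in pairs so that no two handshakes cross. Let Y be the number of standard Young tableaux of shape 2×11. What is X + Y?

With 30 = 2·15 people, non-crossing handshake pairings are non-crossing perfect matchings on a circle, counted by C_15. So X = C_15 = 9694845.
By the hook-length formula (or a Dyck-path bijection), SYT of shape 2×11 number C_11. So Y = C_11 = 58786.
X + Y = 9694845 + 58786 = 9753631.

9753631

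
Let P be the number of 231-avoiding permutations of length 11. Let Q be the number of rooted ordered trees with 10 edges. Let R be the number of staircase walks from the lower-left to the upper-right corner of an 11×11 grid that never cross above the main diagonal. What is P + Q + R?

For any fixed pattern of length 3, the pattern-avoiding permutations of [11] number C_11. So P = C_11 = 58786.
A rooted plane tree with 10 edges has 11 nodes, and the count is C_10. So Q = C_10 = 16796.
Sub-diagonal monotone paths from (0,0) to (11,11) biject with Dyck paths of semilength 11, giving C_11. So R = C_11 = 58786.
P + Q + R = 58786 + 16796 + 58786 = 134368.

134368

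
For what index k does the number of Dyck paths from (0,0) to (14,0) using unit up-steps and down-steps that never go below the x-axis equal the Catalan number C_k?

Paths of 7 up- and 7 down-steps that never dip below the axis are Dyck paths; their count is C_7.

7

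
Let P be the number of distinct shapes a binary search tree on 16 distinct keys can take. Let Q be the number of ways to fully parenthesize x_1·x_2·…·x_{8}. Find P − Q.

Binary trees (left/right distinguished) on n nodes are counted by C_n; here n = 16. So P = C_16 = 35357670.
Bracketing 8 factors into binary products is counted by C_{8−1} = C_7. So Q = C_7 = 429.
P − Q = 35357670 − 429 = 35357241.

35357241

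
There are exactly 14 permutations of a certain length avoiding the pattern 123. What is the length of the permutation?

Permutations of [n] avoiding a fixed length-3 pattern are counted by C_n. The Catalan number equal to 14 is C_4.

4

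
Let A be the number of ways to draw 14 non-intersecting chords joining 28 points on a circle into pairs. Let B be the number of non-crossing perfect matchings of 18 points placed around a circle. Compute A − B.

Non-crossing perfect matchings of 2n points on a circle are counted by C_n; with 28 points, n = 14. So A = C_14 = 2674440.
Non-crossing perfect matchings of 2n points on a circle are counted by C_n; with 18 points, n = 9. So B = C_9 = 4862.
A − B = 2674440 − 4862 = 2669578.

2669578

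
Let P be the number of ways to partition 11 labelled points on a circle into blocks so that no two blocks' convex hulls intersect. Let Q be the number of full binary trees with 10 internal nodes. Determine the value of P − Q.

The non-crossing partitions of [11] form a lattice of size C_11. So P = C_11 = 58786.
The number of full binary trees on 10 internal nodes is the Catalan number C_10. So Q = C_10 = 16796.
P − Q = 58786 − 16796 = 41990.

41990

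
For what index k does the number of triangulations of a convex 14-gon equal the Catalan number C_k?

12

A convex 14-gon is triangulated into 12 triangles, and the number of such triangulations is the Catalan number C_{14−2} = C_12.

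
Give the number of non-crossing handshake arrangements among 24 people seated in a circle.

208012

With 24 = 2·12 people, non-crossing handshake pairings are non-crossing perfect matchings on a circle, counted by C_12.
C_12 = C_11 · 2(2·11+1)/(11+2) = 58786 · 46/13 = 208012.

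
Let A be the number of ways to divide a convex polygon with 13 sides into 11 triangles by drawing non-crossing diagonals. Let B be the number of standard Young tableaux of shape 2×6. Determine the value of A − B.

The number of triangulations of a 13-gon is the Catalan number C_11 (index = sides − 2). So A = C_11 = 58786.
By the hook-length formula (or a Dyck-path bijection), SYT of shape 2×6 number C_6. So B = C_6 = 132.
A − B = 58786 − 132 = 58654.

58654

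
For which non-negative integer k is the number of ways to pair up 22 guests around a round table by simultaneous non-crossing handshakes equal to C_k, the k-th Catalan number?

Non-crossing handshake pairings of 2n people are counted by C_n; 22 people gives n = 11.

11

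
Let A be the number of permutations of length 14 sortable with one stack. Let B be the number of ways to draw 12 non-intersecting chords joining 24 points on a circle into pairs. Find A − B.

Stack-sortable permutations are exactly the 231-avoiding ones, counted by C_n; here n = 14. So A = C_14 = 2674440.
Non-crossing perfect matchings of 2n points on a circle are counted by C_n; with 24 points, n = 12. So B = C_12 = 208012.
A − B = 2674440 − 208012 = 2466428.

2466428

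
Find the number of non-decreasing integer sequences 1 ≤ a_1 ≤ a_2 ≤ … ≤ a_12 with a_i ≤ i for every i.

Such sub-staircase sequences of length n are counted by C_n; here n = 12.
C_12 = C(24,12)/13 = 2704156/13 = 208012.

208012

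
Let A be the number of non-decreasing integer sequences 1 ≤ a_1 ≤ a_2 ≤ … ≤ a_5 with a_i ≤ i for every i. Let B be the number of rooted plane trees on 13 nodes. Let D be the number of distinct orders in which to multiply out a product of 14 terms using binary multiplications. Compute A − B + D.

534930

Such sub-staircase sequences of length n are counted by C_n; here n = 5. So A = C_5 = 42.
A rooted plane tree on 13 nodes has 12 edges, and such trees are counted by C_12. So B = C_12 = 208012.
Ways to associate a product of 14 factors correspond to binary trees on 14 leaves, so the count is C_13. So D = C_13 = 742900.
A − B + D = 42 − 208012 + 742900 = 534930.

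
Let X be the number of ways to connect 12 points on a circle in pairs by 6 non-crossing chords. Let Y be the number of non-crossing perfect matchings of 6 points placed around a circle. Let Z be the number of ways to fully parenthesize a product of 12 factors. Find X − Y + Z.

Non-crossing perfect matchings of 2n points on a circle are counted by C_n; with 12 points, n = 6. So X = C_6 = 132.
Non-crossing perfect matchings of 2n points on a circle are counted by C_n; with 6 points, n = 3. So Y = C_3 = 5.
Parenthesizations of m factors correspond to full binary trees with m leaves, counted by C_{m−1}; m = 12 gives C_11. So Z = C_11 = 58786.
X − Y + Z = 132 − 5 + 58786 = 58913.

58913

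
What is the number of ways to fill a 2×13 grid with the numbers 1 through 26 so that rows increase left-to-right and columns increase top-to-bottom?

742900

Standard Young tableaux of shape 2×n are counted by C_n; here n = 13.
C_13 = C(26,13)/14 = 10400600/14 = 742900.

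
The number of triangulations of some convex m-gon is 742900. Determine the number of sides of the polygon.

Triangulations of a convex m-gon are counted by C_{m−2}, and C_13 = 742900.
So m − 2 = 13, giving m = 15 sides.

15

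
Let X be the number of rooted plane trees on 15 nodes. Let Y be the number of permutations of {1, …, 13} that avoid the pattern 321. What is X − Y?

1931540

A rooted plane tree on 15 nodes has 14 edges, and such trees are counted by C_14. So X = C_14 = 2674440.
For any fixed pattern of length 3, the pattern-avoiding permutations of [13] number C_13. So Y = C_13 = 742900.
X − Y = 2674440 − 742900 = 1931540.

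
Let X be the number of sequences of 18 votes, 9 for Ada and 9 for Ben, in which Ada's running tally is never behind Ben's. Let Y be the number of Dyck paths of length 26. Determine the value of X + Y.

747762

Ballot sequences with n votes each where one side never trails are Dyck words, counted by C_n; here n = 9. So X = C_9 = 4862.
A Dyck path with 13 up-steps and 13 down-steps has semilength 13, so there are C_13 of them. So Y = C_13 = 742900.
X + Y = 4862 + 742900 = 747762.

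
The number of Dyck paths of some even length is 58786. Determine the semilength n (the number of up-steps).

Dyck paths of semilength n are counted by C_n; 58786 = C_11.

11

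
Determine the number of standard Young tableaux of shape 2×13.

742900

By the hook-length formula (or a Dyck-path bijection), SYT of shape 2×13 number C_13.
C_13 = C(26,13)/14 = 10400600/14 = 742900.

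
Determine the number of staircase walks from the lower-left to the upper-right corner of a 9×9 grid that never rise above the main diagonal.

4862

Monotone paths in an n×n grid that stay weakly below the diagonal are counted by C_n; here n = 9.
C_9 = C_8 · 2(2·8+1)/(8+2) = 1430 · 34/10 = 4862.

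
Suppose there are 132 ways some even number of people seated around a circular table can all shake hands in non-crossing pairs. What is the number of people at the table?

Non-crossing handshake pairings of 2n people are counted by C_n. The Catalan number equal to 132 is C_6.
So n = 6, and there are 2n = 12 people.

12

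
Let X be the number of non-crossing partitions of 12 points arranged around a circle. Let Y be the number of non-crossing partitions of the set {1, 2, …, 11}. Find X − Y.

Non-crossing partitions of an n-element set are counted by C_n; here n = 12. So X = C_12 = 208012.
The non-crossing partitions of [11] form a lattice of size C_11. So Y = C_11 = 58786.
X − Y = 208012 − 58786 = 149226.

149226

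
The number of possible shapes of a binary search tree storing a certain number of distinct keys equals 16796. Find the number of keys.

10

Binary search tree shapes on n keys are counted by C_n. The Catalan number equal to 16796 is C_10.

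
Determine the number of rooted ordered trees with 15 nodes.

A rooted plane tree on 15 nodes has 14 edges, and such trees are counted by C_14.
C_14 = 2674440.

2674440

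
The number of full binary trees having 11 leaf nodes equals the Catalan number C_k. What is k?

A full binary tree with L leaves has L−1 internal nodes and is counted by C_{L−1}; L = 11 gives C_10.

10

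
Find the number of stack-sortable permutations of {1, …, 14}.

2674440

By Knuth's characterisation, the stack-sortable permutations of length 14 are the 231-avoiders, numbering C_14.
C_14 = C_13 · 2(2·13+1)/(13+2) = 742900 · 54/15 = 2674440.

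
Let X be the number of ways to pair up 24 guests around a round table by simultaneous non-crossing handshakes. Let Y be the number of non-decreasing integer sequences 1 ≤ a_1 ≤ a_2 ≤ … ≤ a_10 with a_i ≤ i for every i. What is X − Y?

With 24 = 2·12 people, non-crossing handshake pairings are non-crossing perfect matchings on a circle, counted by C_12. So X = C_12 = 208012.
Such sub-staircase sequences of length n are counted by C_n; here n = 10. So Y = C_10 = 16796.
X − Y = 208012 − 16796 = 191216.

191216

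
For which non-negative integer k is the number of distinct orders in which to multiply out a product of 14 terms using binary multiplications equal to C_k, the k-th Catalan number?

13

Bracketing 14 factors into binary products is counted by C_{14−1} = C_13.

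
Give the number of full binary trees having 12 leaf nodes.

58786

A full binary tree with L leaves has L−1 internal nodes and is counted by C_{L−1}; L = 12 gives C_11.
C_11 = C_10 · 2(2·10+1)/(10+2) = 16796 · 42/12 = 58786.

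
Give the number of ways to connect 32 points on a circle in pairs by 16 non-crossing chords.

35357670

Non-crossing perfect matchings of 2n points on a circle are counted by C_n; with 32 points, n = 16.
C_16 = C(32,16)/17 = 601080390/17 = 35357670.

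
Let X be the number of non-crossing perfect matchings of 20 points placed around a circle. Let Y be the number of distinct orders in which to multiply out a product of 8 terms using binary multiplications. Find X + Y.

17225

Pairing 20 circle points by 10 non-crossing chords gives C_10 matchings. So X = C_10 = 16796.
Ways to associate a product of 8 factors correspond to binary trees on 8 leaves, so the count is C_7. So Y = C_7 = 429.
X + Y = 16796 + 429 = 17225.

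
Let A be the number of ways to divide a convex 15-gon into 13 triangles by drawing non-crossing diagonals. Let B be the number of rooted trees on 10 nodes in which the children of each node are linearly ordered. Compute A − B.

Triangulations of a convex m-gon are counted by C_{m−2}; with m = 15 this is C_13. So A = C_13 = 742900.
A rooted plane tree on 10 nodes has 9 edges, and such trees are counted by C_9. So B = C_9 = 4862.
A − B = 742900 − 4862 = 738038.

738038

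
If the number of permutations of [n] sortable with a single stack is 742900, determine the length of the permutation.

Stack-sortable permutations of [n] are counted by C_n, and C_13 = 742900.

13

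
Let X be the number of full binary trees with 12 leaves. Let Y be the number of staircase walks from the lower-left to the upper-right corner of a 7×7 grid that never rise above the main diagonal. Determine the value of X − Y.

58357

A full binary tree with L leaves has L−1 internal nodes and is counted by C_{L−1}; L = 12 gives C_11. So X = C_11 = 58786.
Monotone paths in an n×n grid that stay weakly below the diagonal are counted by C_n; here n = 7. So Y = C_7 = 429.
X − Y = 58786 − 429 = 58357.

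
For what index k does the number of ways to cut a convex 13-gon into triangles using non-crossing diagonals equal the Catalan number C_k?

A convex 13-gon is triangulated into 11 triangles, and the number of such triangulations is the Catalan number C_{13−2} = C_11.

11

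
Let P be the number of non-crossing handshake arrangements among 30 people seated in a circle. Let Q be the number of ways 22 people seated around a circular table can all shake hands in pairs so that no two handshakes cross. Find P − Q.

With 30 = 2·15 people, non-crossing handshake pairings are non-crossing perfect matchings on a circle, counted by C_15. So P = C_15 = 9694845.
Non-crossing handshake pairings of 2n people are counted by C_n; 22 people gives n = 11. So Q = C_11 = 58786.
P − Q = 9694845 − 58786 = 9636059.

9636059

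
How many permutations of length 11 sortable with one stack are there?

By Knuth's characterisation, the stack-sortable permutations of length 11 are the 231-avoiders, numbering C_11.
C_11 = 58786.

58786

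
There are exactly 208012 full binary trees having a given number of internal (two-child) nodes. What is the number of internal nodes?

Full binary trees with n internal nodes are counted by C_n; 208012 = C_12.

12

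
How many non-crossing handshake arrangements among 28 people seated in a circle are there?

2674440

Non-crossing handshake pairings of 2n people are counted by C_n; 28 people gives n = 14.
C_14 = C_13 · 2(2·13+1)/(13+2) = 742900 · 54/15 = 2674440.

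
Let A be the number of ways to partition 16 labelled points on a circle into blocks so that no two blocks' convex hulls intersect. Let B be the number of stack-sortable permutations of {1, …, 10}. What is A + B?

Non-crossing partitions of an n-element set are counted by C_n; here n = 16. So A = C_16 = 35357670.
Stack-sortable permutations are exactly the 231-avoiding ones, counted by C_n; here n = 10. So B = C_10 = 16796.
A + B = 35357670 + 16796 = 35374466.

35374466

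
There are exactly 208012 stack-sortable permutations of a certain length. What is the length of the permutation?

Stack-sortable permutations of [n] are counted by C_n, and C_12 = 208012.

12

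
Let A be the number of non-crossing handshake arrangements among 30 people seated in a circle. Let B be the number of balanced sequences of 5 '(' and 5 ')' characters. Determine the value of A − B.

With 30 = 2·15 people, non-crossing handshake pairings are non-crossing perfect matchings on a circle, counted by C_15. So A = C_15 = 9694845.
With 5 pairs the number of balanced bracket strings is the Catalan number C_5. So B = C_5 = 42.
A − B = 9694845 − 42 = 9694803.

9694803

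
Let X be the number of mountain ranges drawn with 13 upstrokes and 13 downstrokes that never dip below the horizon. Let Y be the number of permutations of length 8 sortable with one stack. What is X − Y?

Paths of 13 up- and 13 down-steps that never dip below the axis are Dyck paths; their count is C_13. So X = C_13 = 742900.
By Knuth's characterisation, the stack-sortable permutations of length 8 are the 231-avoiders, numbering C_8. So Y = C_8 = 1430.
X − Y = 742900 − 1430 = 741470.

741470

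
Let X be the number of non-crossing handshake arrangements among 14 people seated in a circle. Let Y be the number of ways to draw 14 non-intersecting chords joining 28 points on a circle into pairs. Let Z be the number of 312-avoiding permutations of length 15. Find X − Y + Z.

Non-crossing handshake pairings of 2n people are counted by C_n; 14 people gives n = 7. So X = C_7 = 429.
Non-crossing perfect matchings of 2n points on a circle are counted by C_n; with 28 points, n = 14. So Y = C_14 = 2674440.
For any fixed pattern of length 3, the pattern-avoiding permutations of [15] number C_15. So Z = C_15 = 9694845.
X − Y + Z = 429 − 2674440 + 9694845 = 7020834.

7020834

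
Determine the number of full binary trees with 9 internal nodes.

4862

The number of full binary trees on 9 internal nodes is the Catalan number C_9.
C_9 = C(18,9)/10 = 48620/10 = 4862.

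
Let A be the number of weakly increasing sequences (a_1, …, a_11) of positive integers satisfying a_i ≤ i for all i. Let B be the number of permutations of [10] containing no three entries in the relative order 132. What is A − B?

Weakly increasing sequences with a_i ≤ i biject with Dyck paths of semilength 11, so there are C_11. So A = C_11 = 58786.
Permutations of [n] avoiding any single length-3 pattern are counted by C_n; here n = 10. So B = C_10 = 16796.
A − B = 58786 − 16796 = 41990.

41990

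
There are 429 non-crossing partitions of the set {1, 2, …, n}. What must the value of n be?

Non-crossing partitions of [n] are counted by C_n, and C_7 = 429.

7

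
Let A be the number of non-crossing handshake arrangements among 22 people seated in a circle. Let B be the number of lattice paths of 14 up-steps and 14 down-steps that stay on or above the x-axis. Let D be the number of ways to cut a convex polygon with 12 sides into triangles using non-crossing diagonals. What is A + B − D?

Non-crossing handshake pairings of 2n people are counted by C_n; 22 people gives n = 11. So A = C_11 = 58786.
Paths of 14 up- and 14 down-steps that never dip below the axis are Dyck paths; their count is C_14. So B = C_14 = 2674440.
Triangulations of a convex m-gon are counted by C_{m−2}; with m = 12 this is C_10. So D = C_10 = 16796.
A + B − D = 58786 + 2674440 − 16796 = 2716430.

2716430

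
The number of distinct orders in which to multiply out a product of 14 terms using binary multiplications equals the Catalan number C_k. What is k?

Parenthesizations of m factors correspond to full binary trees with m leaves, counted by C_{m−1}; m = 14 gives C_13.

13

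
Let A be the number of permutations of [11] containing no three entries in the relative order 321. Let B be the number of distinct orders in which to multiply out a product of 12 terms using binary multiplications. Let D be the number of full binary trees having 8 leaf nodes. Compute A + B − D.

117143

For any fixed pattern of length 3, the pattern-avoiding permutations of [11] number C_11. So A = C_11 = 58786.
Bracketing 12 factors into binary products is counted by C_{12−1} = C_11. So B = C_11 = 58786.
A full binary tree with L leaves has L−1 internal nodes and is counted by C_{L−1}; L = 8 gives C_7. So D = C_7 = 429.
A + B − D = 58786 + 58786 − 429 = 117143.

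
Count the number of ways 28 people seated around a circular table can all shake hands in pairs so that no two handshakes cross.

Non-crossing handshake pairings of 2n people are counted by C_n; 28 people gives n = 14.
C_14 = 2674440.

2674440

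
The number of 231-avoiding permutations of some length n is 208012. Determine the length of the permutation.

Permutations of [n] avoiding a fixed length-3 pattern are counted by C_n, and C_12 = 208012.

12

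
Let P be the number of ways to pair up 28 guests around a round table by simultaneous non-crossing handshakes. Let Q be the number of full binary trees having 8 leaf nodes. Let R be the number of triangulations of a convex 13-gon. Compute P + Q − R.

Non-crossing handshake pairings of 2n people are counted by C_n; 28 people gives n = 14. So P = C_14 = 2674440.
Full binary trees with 8 leaves have 8−1 = 7 internal nodes, so there are C_7 of them. So Q = C_7 = 429.
The number of triangulations of a 13-gon is the Catalan number C_11 (index = sides − 2). So R = C_11 = 58786.
P + Q − R = 2674440 + 429 − 58786 = 2616083.

2616083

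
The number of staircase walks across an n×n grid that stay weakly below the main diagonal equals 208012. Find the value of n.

Such diagonal-avoiding paths in an n×n grid are counted by C_n. The Catalan number equal to 208012 is C_12.

12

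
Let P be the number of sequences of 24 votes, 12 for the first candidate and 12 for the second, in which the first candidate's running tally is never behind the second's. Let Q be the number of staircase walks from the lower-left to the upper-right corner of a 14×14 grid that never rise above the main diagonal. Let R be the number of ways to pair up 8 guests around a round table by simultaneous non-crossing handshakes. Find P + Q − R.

2882438

Ballot sequences with n votes each where one side never trails are Dyck words, counted by C_n; here n = 12. So P = C_12 = 208012.
Monotone paths in an n×n grid that stay weakly below the diagonal are counted by C_n; here n = 14. So Q = C_14 = 2674440.
With 8 = 2·4 people, non-crossing handshake pairings are non-crossing perfect matchings on a circle, counted by C_4. So R = C_4 = 14.
P + Q − R = 208012 + 2674440 − 14 = 2882438.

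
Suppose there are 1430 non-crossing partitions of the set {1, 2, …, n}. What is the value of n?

8

Non-crossing partitions of [n] are counted by C_n; 1430 = C_8.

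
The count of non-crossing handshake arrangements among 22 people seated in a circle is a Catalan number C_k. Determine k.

11

With 22 = 2·11 people, non-crossing handshake pairings are non-crossing perfect matchings on a circle, counted by C_11.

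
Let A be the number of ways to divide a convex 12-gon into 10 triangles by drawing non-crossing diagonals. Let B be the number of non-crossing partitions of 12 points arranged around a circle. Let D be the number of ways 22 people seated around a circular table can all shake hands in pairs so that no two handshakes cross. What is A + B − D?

The number of triangulations of a 12-gon is the Catalan number C_10 (index = sides − 2). So A = C_10 = 16796.
Non-crossing partitions of an n-element set are counted by C_n; here n = 12. So B = C_12 = 208012.
With 22 = 2·11 people, non-crossing handshake pairings are non-crossing perfect matchings on a circle, counted by C_11. So D = C_11 = 58786.
A + B − D = 16796 + 208012 − 58786 = 166022.

166022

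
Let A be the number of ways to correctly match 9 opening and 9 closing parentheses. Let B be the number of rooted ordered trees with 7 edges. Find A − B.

4433

Balanced strings of n pairs of brackets are counted by C_n; here n = 9. So A = C_9 = 4862.
Rooted ordered trees with n edges are counted by C_n; here n = 7. So B = C_7 = 429.
A − B = 4862 − 429 = 4433.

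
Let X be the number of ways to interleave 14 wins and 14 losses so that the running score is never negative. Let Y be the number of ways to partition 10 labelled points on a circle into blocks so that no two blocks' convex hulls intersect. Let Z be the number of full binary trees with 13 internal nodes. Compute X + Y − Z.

1948336

Ballot sequences with n votes each where one side never trails are Dyck words, counted by C_n; here n = 14. So X = C_14 = 2674440.
Non-crossing partitions of an n-element set are counted by C_n; here n = 10. So Y = C_10 = 16796.
The number of full binary trees on 13 internal nodes is the Catalan number C_13. So Z = C_13 = 742900.
X + Y − Z = 2674440 + 16796 − 742900 = 1948336.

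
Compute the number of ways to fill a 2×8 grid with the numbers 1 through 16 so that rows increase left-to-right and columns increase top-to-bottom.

Standard Young tableaux of shape 2×n are counted by C_n; here n = 8.
C_8 = C_7 · 2(2·7+1)/(7+2) = 429 · 30/9 = 1430.

1430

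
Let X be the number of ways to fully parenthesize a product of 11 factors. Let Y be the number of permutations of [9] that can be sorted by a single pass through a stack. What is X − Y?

11934

Ways to associate a product of 11 factors correspond to binary trees on 11 leaves, so the count is C_10. So X = C_10 = 16796.
By Knuth's characterisation, the stack-sortable permutations of length 9 are the 231-avoiders, numbering C_9. So Y = C_9 = 4862.
X − Y = 16796 − 4862 = 11934.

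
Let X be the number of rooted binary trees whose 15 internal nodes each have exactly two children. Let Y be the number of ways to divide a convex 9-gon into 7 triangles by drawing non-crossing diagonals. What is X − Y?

9694416

The number of full binary trees on 15 internal nodes is the Catalan number C_15. So X = C_15 = 9694845.
Triangulations of a convex m-gon are counted by C_{m−2}; with m = 9 this is C_7. So Y = C_7 = 429.
X − Y = 9694845 − 429 = 9694416.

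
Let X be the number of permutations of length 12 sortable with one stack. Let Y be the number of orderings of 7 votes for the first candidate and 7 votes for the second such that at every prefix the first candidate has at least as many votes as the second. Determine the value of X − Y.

207583

Stack-sortable permutations are exactly the 231-avoiding ones, counted by C_n; here n = 12. So X = C_12 = 208012.
Ballot sequences with n votes each where one side never trails are Dyck words, counted by C_n; here n = 7. So Y = C_7 = 429.
X − Y = 208012 − 429 = 207583.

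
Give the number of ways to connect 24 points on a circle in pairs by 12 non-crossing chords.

Pairing 24 circle points by 12 non-crossing chords gives C_12 matchings.
C_12 = C(24,12)/13 = 2704156/13 = 208012.

208012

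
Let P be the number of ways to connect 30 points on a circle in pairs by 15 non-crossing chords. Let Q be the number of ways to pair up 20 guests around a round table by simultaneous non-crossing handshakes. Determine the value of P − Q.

Pairing 30 circle points by 15 non-crossing chords gives C_15 matchings. So P = C_15 = 9694845.
Non-crossing handshake pairings of 2n people are counted by C_n; 20 people gives n = 10. So Q = C_10 = 16796.
P − Q = 9694845 − 16796 = 9678049.

9678049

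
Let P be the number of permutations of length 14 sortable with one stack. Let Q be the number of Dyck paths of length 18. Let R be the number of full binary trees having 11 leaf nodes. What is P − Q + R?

Stack-sortable permutations are exactly the 231-avoiding ones, counted by C_n; here n = 14. So P = C_14 = 2674440.
Paths of 9 up- and 9 down-steps that never dip below the axis are Dyck paths; their count is C_9. So Q = C_9 = 4862.
Full binary trees with 11 leaves have 11−1 = 10 internal nodes, so there are C_10 of them. So R = C_10 = 16796.
P − Q + R = 2674440 − 4862 + 16796 = 2686374.

2686374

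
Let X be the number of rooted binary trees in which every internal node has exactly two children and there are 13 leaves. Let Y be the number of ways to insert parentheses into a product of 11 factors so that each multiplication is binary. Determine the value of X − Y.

Full binary trees with 13 leaves have 13−1 = 12 internal nodes, so there are C_12 of them. So X = C_12 = 208012.
Parenthesizations of m factors correspond to full binary trees with m leaves, counted by C_{m−1}; m = 11 gives C_10. So Y = C_10 = 16796.
X − Y = 208012 − 16796 = 191216.

191216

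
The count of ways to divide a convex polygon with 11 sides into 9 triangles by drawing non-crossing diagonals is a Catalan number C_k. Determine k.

9

A convex 11-gon is triangulated into 9 triangles, and the number of such triangulations is the Catalan number C_{11−2} = C_9.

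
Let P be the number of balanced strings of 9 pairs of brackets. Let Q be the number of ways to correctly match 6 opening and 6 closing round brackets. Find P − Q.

Balanced strings of n pairs of brackets are counted by C_n; here n = 9. So P = C_9 = 4862.
Balanced strings of n pairs of brackets are counted by C_n; here n = 6. So Q = C_6 = 132.
P − Q = 4862 − 132 = 4730.

4730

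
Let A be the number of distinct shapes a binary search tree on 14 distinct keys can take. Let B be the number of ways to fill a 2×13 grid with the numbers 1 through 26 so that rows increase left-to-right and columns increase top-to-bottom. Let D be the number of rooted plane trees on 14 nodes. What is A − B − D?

Binary trees (left/right distinguished) on n nodes are counted by C_n; here n = 14. So A = C_14 = 2674440.
By the hook-length formula (or a Dyck-path bijection), SYT of shape 2×13 number C_13. So B = C_13 = 742900.
Rooted ordered (plane) trees on m nodes have m−1 edges and are counted by C_{m−1}; m = 14 gives C_13. So D = C_13 = 742900.
A − B − D = 2674440 − 742900 − 742900 = 1188640.

1188640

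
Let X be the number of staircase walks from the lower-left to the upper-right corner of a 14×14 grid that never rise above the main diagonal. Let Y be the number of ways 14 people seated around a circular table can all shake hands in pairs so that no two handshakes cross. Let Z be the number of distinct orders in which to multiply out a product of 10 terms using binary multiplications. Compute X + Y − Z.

Sub-diagonal monotone paths from (0,0) to (14,14) biject with Dyck paths of semilength 14, giving C_14. So X = C_14 = 2674440.
Non-crossing handshake pairings of 2n people are counted by C_n; 14 people gives n = 7. So Y = C_7 = 429.
Bracketing 10 factors into binary products is counted by C_{10−1} = C_9. So Z = C_9 = 4862.
X + Y − Z = 2674440 + 429 − 4862 = 2670007.

2670007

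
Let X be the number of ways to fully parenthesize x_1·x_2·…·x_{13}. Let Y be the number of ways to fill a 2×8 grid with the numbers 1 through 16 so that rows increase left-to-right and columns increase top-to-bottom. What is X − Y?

206582

Bracketing 13 factors into binary products is counted by C_{13−1} = C_12. So X = C_12 = 208012.
Standard Young tableaux of shape 2×n are counted by C_n; here n = 8. So Y = C_8 = 1430.
X − Y = 208012 − 1430 = 206582.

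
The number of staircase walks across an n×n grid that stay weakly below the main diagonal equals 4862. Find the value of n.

Such diagonal-avoiding paths in an n×n grid are counted by C_n; 4862 = C_9.

9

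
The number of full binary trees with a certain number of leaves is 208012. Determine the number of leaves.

Full binary trees with L leaves are counted by C_{L−1}, and C_12 = 208012.
So the index is 12, and the number of leaves is 12 + 1 = 13.

13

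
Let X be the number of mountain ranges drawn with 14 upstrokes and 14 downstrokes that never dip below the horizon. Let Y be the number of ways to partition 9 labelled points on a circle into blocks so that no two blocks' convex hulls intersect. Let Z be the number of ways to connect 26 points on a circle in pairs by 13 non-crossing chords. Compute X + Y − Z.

1936402

Dyck paths of semilength n (length 2n) are counted by C_n; here n = 14. So X = C_14 = 2674440.
Non-crossing partitions of an n-element set are counted by C_n; here n = 9. So Y = C_9 = 4862.
Pairing 26 circle points by 13 non-crossing chords gives C_13 matchings. So Z = C_13 = 742900.
X + Y − Z = 2674440 + 4862 − 742900 = 1936402.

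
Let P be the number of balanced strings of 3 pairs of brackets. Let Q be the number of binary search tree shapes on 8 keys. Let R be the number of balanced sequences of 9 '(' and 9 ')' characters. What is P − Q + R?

A balanced arrangement of 3 bracket pairs is a Dyck word of semilength 3, so the count is C_3. So P = C_3 = 5.
There are C_n binary search tree shapes on n keys; with n = 8 that is C_8. So Q = C_8 = 1430.
A balanced arrangement of 9 bracket pairs is a Dyck word of semilength 9, so the count is C_9. So R = C_9 = 4862.
P − Q + R = 5 − 1430 + 4862 = 3437.

3437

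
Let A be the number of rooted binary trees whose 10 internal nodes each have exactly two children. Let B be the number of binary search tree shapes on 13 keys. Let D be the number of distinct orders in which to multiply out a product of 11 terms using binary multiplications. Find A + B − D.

The number of full binary trees on 10 internal nodes is the Catalan number C_10. So A = C_10 = 16796.
Rooted binary trees with 13 nodes (each child slot possibly empty) number C_13. So B = C_13 = 742900.
Bracketing 11 factors into binary products is counted by C_{11−1} = C_10. So D = C_10 = 16796.
A + B − D = 16796 + 742900 − 16796 = 742900.

742900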